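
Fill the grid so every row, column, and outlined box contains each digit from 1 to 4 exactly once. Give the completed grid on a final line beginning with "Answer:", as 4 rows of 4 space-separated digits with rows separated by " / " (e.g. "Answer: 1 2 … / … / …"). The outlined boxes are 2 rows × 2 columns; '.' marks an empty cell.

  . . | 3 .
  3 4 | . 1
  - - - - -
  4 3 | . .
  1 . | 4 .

Step 1. [r3c4∈{2}] r3c4's peers cover all but 2 ⇒ r3c4=2.
Step 2. [r1c1∈{2}] r1c1's peers cover all but 2. So r1c1=2.
Step 3. [r3c3∈{1}] r3c3 has the single candidate 1, so r3c3=1.
Step 4. [r4c4∈{3}] nothing but 3 survives at r4c4, so r4c4=3.
Step 5. [r1c4∈{4}] r1c4's peers cover all but 4 ⇒ r1c4=4.
Step 6. [r4c2∈{2}] nothing but 2 survives at r4c2, so r4c2=2.
Step 7. [r1c2∈{1}] r1c2 is down to just 1. So r1c2=1.
Step 8. [r2c3∈{2}] r2c3 is down to just 2. So r2c3=2.

Answer: 2 1 3 4 / 3 4 2 1 / 4 3 1 2 / 1 2 4 3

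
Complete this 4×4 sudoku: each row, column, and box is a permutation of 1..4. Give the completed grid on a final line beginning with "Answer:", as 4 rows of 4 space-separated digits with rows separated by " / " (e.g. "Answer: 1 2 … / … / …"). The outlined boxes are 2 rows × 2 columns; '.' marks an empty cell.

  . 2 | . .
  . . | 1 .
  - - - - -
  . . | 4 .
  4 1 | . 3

Step 1. [r2c1∈{3}] only 3 remains possible at r2c1 ⇒ r2c1=3.
Step 2. [r2c4∈{2,4}] r2c4 is the only open cell in row 2 admitting 2. So r2c4=2.
Step 3. [r1c4∈{4}] r1c4's peers cover all but 4 ⇒ r1c4=4.
Step 4. [r1c3∈{3}] nothing but 3 survives at r1c3 ⇒ r1c3=3.
Step 5. [r2c2∈{4}] r2c2 is down to just 4, so r2c2=4.
Step 6. [r4c3∈{2}] nothing but 2 survives at r4c3. So r4c3=2.
Step 7. [r3c4∈{1}] r3c4's peers cover all but 1, so r3c4=1.
Step 8. [r3c2∈{3}] only 3 remains possible at r3c2. So r3c2=3.
Step 9. [r3c1∈{2}] r3c1 has the single candidate 2 ⇒ r3c1=2.
Step 10. [r1c1∈{1}] only 1 remains possible at r1c1, so r1c1=1.

Answer: 1 2 3 4 / 3 4 1 2 / 2 3 4 1 / 4 1 2 3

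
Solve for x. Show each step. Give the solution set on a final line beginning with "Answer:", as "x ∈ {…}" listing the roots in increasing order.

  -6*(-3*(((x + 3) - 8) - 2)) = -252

Step 1. [-6*(-3*(((x + 3) - 8) - 2)) = -252] LHS = -6·(…); ÷-6 both sides. So div: -3*(((x + 3) - 8) - 2) = 42.
Step 2. [-3*(((x + 3) - 8) - 2) = 42] -3 out front; divide by -3 ⇒ div: ((x + 3) - 8) - 2 = -14.
Step 3. [((x + 3) - 8) - 2 = -14] peel the -2: add 2 from each side, so sub: (x + 3) - 8 = -12.
Step 4. [(x + 3) - 8 = -12] add 8: x sits inside (… - 8) ⇒ sub: x + 3 = -4.
Step 5. [x + 3 = -4] subtract 3: x sits inside (… + 3), so sub: x = -7.

Answer: x ∈ {-7}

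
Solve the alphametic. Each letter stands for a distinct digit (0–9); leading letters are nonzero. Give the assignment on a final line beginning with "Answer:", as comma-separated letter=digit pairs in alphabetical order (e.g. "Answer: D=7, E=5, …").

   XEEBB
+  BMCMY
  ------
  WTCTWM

Step 1. [col 1: B + Y ≡ M (mod 10)] no forcing yet in column 1 (carry-in 0); M=4 is free and consistent — try it. So M=4.
Step 2. [col 1: B + Y ≡ M (mod 10)] no forcing yet in column 1 (carry-in 0); B=6 is free and consistent — try it. So B=6.
Step 3. [W] W is the leading digit of a 6-digit sum of two 5-digit numbers; the final carry is exactly 1, so W=1.
Step 4. [col 1: B + Y ≡ M (mod 10)] column 1: given B=6, M=4, carry-in 0, and digits 1,4,6 already taken and all letters distinct, B+Y≡M (mod 10) forces Y=8 ⇒ Y=8.
Step 5. [col 3: E + C ≡ T (mod 10)] column 3 (E + C ≡ T (mod 10), carry-in 1) doesn't pin T yet; pick T=0 and continue. So T=0.
Step 6. [col 3: E + C ≡ T (mod 10)] column 3 (E + C ≡ T (mod 10), carry-in 1) doesn't pin C yet; pick C=2 and continue. So C=2.
Step 7. [col 3: E + C ≡ T (mod 10)] from column 3 (C=2, T=0, carry-in 1, digits 0,1,2,4,6,8 already taken and all letters distinct): E must equal 7, so E=7.
Step 8. [col 5: X + B ≡ T (mod 10)] column 5 reads X+B+carry(1)=T with B=6, T=0; with digits 0,1,2,4,6,7,8 already taken and all letters distinct, the only value for X is 3, so X=3.

Answer: B=6, C=2, E=7, M=4, T=0, W=1, X=3, Y=8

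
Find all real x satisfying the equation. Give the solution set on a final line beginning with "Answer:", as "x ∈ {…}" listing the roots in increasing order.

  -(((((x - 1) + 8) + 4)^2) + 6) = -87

Step 1. [-(((((x - 1) + 8) + 4)^2) + 6) = -87] flip signs both sides, so neg: ((((x - 1) + 8) + 4)^2) + 6 = 87.
Step 2. [((((x - 1) + 8) + 4)^2) + 6 = 87] the outer +6 inverts by subtracting 6. So sub: (((x - 1) + 8) + 4)^2 = 81.
Step 3. [(((x - 1) + 8) + 4)^2 = 81] 81 ≥ 0, LHS is (·)² — take ±√. So sqrt: ((x - 1) + 8) + 4 = 9 or -9.
Step 4. [((x - 1) + 8) + 4 = 9 or -9] peel the +4: subtract 4 from each side ⇒ sub: (x - 1) + 8 = 5 or -13.
Step 5. [(x - 1) + 8 = 5 or -13] 8 comes off first (subtract 8) ⇒ sub: x - 1 = -3 or -21.
Step 6. [x - 1 = -3 or -21] peel the -1: add 1 from each side, so sub: x = -2 or -20.

Answer: x ∈ {-20, -2}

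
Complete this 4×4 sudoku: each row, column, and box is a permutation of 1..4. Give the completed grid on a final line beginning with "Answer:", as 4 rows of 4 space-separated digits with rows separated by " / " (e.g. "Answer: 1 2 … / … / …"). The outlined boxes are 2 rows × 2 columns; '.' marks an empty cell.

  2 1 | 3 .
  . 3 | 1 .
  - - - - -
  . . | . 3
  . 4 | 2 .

Step 1. [r4c4∈{1}] r4c4 has the single candidate 1 ⇒ r4c4=1.
Step 2. [r1c4∈{4}] nothing but 4 survives at r1c4 ⇒ r1c4=4.
Step 3. [r4c1∈{3}] r4c1 is down to just 3. So r4c1=3.
Step 4. [r2c1∈{4}] only 4 remains possible at r2c1 ⇒ r2c1=4.
Step 5. [r3c1∈{1}] r3c1's peers cover all but 1. So r3c1=1.
Step 6. [r2c4∈{2}] r2c4 is down to just 2 ⇒ r2c4=2.
Step 7. [r3c3∈{4}] r3c3 is down to just 4 ⇒ r3c3=4.
Step 8. [r3c2∈{2}] r3c2 is down to just 2. So r3c2=2.

Answer: 2 1 3 4 / 4 3 1 2 / 1 2 4 3 / 3 4 2 1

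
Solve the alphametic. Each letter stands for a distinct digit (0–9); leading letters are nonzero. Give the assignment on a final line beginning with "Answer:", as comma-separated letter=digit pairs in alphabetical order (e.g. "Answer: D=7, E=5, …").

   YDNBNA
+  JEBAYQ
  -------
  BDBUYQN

Step 1. [B] adding two 6-digit numbers gives at most 6+1 digits, and here it does — B is that final carry and must be 1 ⇒ B=1.
Step 2. [col 1: A + Q ≡ N (mod 10)] A=4 is one option consistent with column 1 (A + Q ≡ N (mod 10), carry-in 0) — take it. So A=4.
Step 3. [col 1: A + Q ≡ N (mod 10)] no forcing yet in column 1 (carry-in 0); Q=3 is free and consistent — try it ⇒ Q=3.
Step 4. [col 1: A + Q ≡ N (mod 10)] from column 1 (A=4, Q=3, carry-in 0, digits 1,3,4 already taken and all letters distinct): N must equal 7, so N=7.
Step 5. [col 2: N + Y ≡ Q (mod 10)] column 2 reads N+Y+carry(0)=Q with N=7, Q=3; with digits 1,3,4,7 already taken and all letters distinct, the only value for Y is 6. So Y=6.
Step 6. [col 4: N + B ≡ U (mod 10)] from column 4 (N=7, B=1, carry-in 0, digits 1,3,4,6,7 already taken and all letters distinct): U must equal 8. So U=8.
Step 7. [col 5: D + E ≡ B (mod 10)] no forcing yet in column 5 (carry-in 0); E=9 is free and consistent — try it. So E=9.
Step 8. [col 5: D + E ≡ B (mod 10)] column 5: given E=9, B=1, carry-in 0, and digits 1,3,4,6,7,8,9 already taken and all letters distinct, D+E≡B (mod 10) forces D=2, so D=2.
Step 9. [col 6: Y + J ≡ D (mod 10)] from column 6 (Y=6, D=2, carry-in 1, digits 1,2,3,4,6,7,8,9 already taken and all letters distinct): J must equal 5, so J=5.

Answer: A=4, B=1, D=2, E=9, J=5, N=7, Q=3, U=8, Y=6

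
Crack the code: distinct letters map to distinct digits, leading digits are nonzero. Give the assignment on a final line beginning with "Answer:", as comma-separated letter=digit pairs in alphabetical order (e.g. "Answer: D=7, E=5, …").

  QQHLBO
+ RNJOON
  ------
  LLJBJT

Step 1. [col 1: O + N ≡ T (mod 10)] column 1 (O + N ≡ T (mod 10), carry-in 0) doesn't pin O yet; pick O=8 and continue ⇒ O=8.
Step 2. [col 1: O + N ≡ T (mod 10)] several values work for T in column 1 (O + N ≡ T (mod 10), carry-in 0); try T=0. So T=0.
Step 3. [col 1: O + N ≡ T (mod 10)] from column 1 (O=8, T=0, carry-in 0, digits 0,8 already taken and all letters distinct): N must equal 2 ⇒ N=2.
Step 4. [col 2: B + O ≡ J (mod 10)] several values work for J in column 2 (B + O ≡ J (mod 10), carry-in 1); try J=5, so J=5.
Step 5. [col 2: B + O ≡ J (mod 10)] column 2 reads B+O+carry(1)=J with O=8, J=5; with digits 0,2,5,8 already taken and all letters distinct, the only value for B is 6, so B=6.
Step 6. [col 3: L + O ≡ B (mod 10)] column 3 reads L+O+carry(1)=B with O=8, B=6; with digits 0,2,5,6,8 already taken and all letters distinct, the only value for L is 7, so L=7.
Step 7. [col 4: H + J ≡ J (mod 10)] from column 4 (J=5, carry-in 1, digits 0,2,5,6,7,8 already taken and all letters distinct): H must equal 9 ⇒ H=9.
Step 8. [col 5: Q + N ≡ L (mod 10)] in column 5 we have Q+N≡L with carry-in 1; given N=2, L=7 and digits 0,2,5,6,7,8,9 already taken and all letters distinct, that pins Q to 4 ⇒ Q=4.
Step 9. [col 6: Q + R ≡ L (mod 10)] column 6 reads Q+R+carry(0)=L with Q=4, L=7; with digits 0,2,4,5,6,7,8,9 already taken and all letters distinct, the only value for R is 3. So R=3.

Answer: B=6, H=9, J=5, L=7, N=2, O=8, Q=4, R=3, T=0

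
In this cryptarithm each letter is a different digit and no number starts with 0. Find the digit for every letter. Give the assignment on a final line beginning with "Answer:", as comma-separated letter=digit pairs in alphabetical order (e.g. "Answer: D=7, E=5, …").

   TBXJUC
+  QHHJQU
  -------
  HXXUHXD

Step 1. [col 1: C + U ≡ D (mod 10)] U=5 is one option consistent with column 1 (C + U ≡ D (mod 10), carry-in 0) — take it. So U=5.
Step 2. [col 1: C + U ≡ D (mod 10)] column 1 (C + U ≡ D (mod 10), carry-in 0) doesn't pin D yet; pick D=2 and continue ⇒ D=2.
Step 3. [col 1: C + U ≡ D (mod 10)] column 1: given U=5, D=2, carry-in 0, and digits 2,5 already taken and all letters distinct, C+U≡D (mod 10) forces C=7. So C=7.
Step 4. [col 2: U + Q ≡ X (mod 10)] several values work for Q in column 2 (U + Q ≡ X (mod 10), carry-in 1); try Q=8. So Q=8.
Step 5. [H] H is the leading digit of a 7-digit sum of two 6-digit numbers; the final carry is exactly 1, so H=1.
Step 6. [col 2: U + Q ≡ X (mod 10)] column 2 reads U+Q+carry(1)=X with U=5, Q=8; with digits 1,2,5,7,8 already taken and all letters distinct, the only value for X is 4, so X=4.
Step 7. [col 3: J + J ≡ H (mod 10)] from column 3 (H=1, carry-in 1, digits 1,2,4,5,7,8 already taken and all letters distinct): J must equal 0. So J=0.
Step 8. [col 5: B + H ≡ X (mod 10)] in column 5 we have B+H≡X with carry-in 0; given H=1, X=4 and digits 0,1,2,4,5,7,8 already taken and all letters distinct, that pins B to 3. So B=3.
Step 9. [col 6: T + Q ≡ X (mod 10)] column 6 reads T+Q+carry(0)=X with Q=8, X=4; with digits 0,1,2,3,4,5,7,8 already taken and all letters distinct, the only value for T is 6 ⇒ T=6.

Answer: B=3, C=7, D=2, H=1, J=0, Q=8, T=6, U=5, X=4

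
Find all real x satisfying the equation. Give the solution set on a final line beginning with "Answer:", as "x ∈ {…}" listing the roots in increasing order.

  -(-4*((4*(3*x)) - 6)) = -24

Step 1. [-(-4*((4*(3*x)) - 6)) = -24] LHS negated; negate both sides ⇒ neg: -4*((4*(3*x)) - 6) = 24.
Step 2. [-4*((4*(3*x)) - 6) = 24] -4 out front; divide by -4. So div: (4*(3*x)) - 6 = -6.
Step 3. [(4*(3*x)) - 6 = -6] 6 comes off first (add 6). So sub: 4*(3*x) = 0.
Step 4. [4*(3*x) = 0] 4 out front; divide by 4, so div: 3*x = 0.
Step 5. [3*x = 0] 3 out front; divide by 3 ⇒ div: x = 0.

Answer: x ∈ {0}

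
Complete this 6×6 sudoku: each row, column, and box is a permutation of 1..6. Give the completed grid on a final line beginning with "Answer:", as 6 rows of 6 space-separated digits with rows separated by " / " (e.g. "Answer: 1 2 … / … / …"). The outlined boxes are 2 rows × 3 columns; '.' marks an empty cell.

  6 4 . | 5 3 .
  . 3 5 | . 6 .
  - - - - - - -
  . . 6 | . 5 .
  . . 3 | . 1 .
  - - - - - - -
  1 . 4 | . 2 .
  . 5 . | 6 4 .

Step 1. [r2c1∈{2}] nothing but 2 survives at r2c1. So r2c1=2.
Step 2. [r5c4∈{3}] r5c4 has the single candidate 3 ⇒ r5c4=3.
Step 3. [r3c1∈{4}] nothing but 4 survives at r3c1, so r3c1=4.
Step 4. [r3c4∈{2}] only 2 remains possible at r3c4. So r3c4=2.
Step 5. [r2c4∈{1,4}] col 4 places 1 nowhere but r2c4 ⇒ r2c4=1.
Step 6. [r2c6∈{4}] r2c6's peers cover all but 4 ⇒ r2c6=4.
Step 7. [r5c6∈{5}] r5c6 is down to just 5, so r5c6=5.
Step 8. [r4c6∈{6}] r4c6 is down to just 6. So r4c6=6.
Step 9. [r4c1∈{5}] nothing but 5 survives at r4c1. So r4c1=5.
Step 10. [r3c6∈{3}] nothing but 3 survives at r3c6 ⇒ r3c6=3.
Step 11. [r5c2∈{6}] r5c2's peers cover all but 6 ⇒ r5c2=6.
Step 12. [r6c3∈{2}] nothing but 2 survives at r6c3, so r6c3=2.
Step 13. [r6c1∈{3}] nothing but 3 survives at r6c1. So r6c1=3.
Step 14. [r1c3∈{1}] r1c3's peers cover all but 1, so r1c3=1.
Step 15. [r4c4∈{4}] r4c4 is down to just 4. So r4c4=4.
Step 16. [r6c6∈{1}] only 1 remains possible at r6c6. So r6c6=1.
Step 17. [r4c2∈{2}] r4c2's peers cover all but 2, so r4c2=2.
Step 18. [r1c6∈{2}] r1c6's peers cover all but 2 ⇒ r1c6=2.
Step 19. [r3c2∈{1}] r3c2 is down to just 1. So r3c2=1.

Answer: 6 4 1 5 3 2 / 2 3 5 1 6 4 / 4 1 6 2 5 3 / 5 2 3 4 1 6 / 1 6 4 3 2 5 / 3 5 2 6 4 1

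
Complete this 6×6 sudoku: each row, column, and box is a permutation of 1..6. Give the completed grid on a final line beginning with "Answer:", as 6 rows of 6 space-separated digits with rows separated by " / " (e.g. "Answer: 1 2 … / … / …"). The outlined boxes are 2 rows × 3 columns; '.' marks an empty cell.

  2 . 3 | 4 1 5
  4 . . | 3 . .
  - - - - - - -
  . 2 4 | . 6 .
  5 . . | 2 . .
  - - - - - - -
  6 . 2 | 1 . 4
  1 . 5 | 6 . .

Step 1. [r2c6∈{2,6}] in col 6, 6 fits only at r2c6 ⇒ r2c6=6.
Step 2. [r5c2∈{3}] only 3 remains possible at r5c2 ⇒ r5c2=3.
Step 3. [r4c3∈{1,6}] in col 3, 6 fits only at r4c3 ⇒ r4c3=6.
Step 4. [r6c6∈{2,3}] in col 6, 2 fits only at r6c6. So r6c6=2.
Step 5. [r3c6∈{1,3}] across row 3, 1 lands solely at r3c6 ⇒ r3c6=1.
Step 6. [r2c2∈{1,5}] row 2 places 5 nowhere but r2c2 ⇒ r2c2=5.
Step 7. [r4c6∈{3}] r4c6 has the single candidate 3, so r4c6=3.
Step 8. [r3c1∈{3}] only 3 remains possible at r3c1 ⇒ r3c1=3.
Step 9. [r3c4∈{5}] nothing but 5 survives at r3c4 ⇒ r3c4=5.
Step 10. [r6c5∈{3}] r6c5's peers cover all but 3, so r6c5=3.
Step 11. [r6c2∈{4}] r6c2's peers cover all but 4 ⇒ r6c2=4.
Step 12. [r2c3∈{1}] r2c3 is down to just 1, so r2c3=1.
Step 13. [r1c2∈{6}] nothing but 6 survives at r1c2 ⇒ r1c2=6.
Step 14. [r2c5∈{2}] r2c5 has the single candidate 2 ⇒ r2c5=2.
Step 15. [r5c5∈{5}] r5c5 has the single candidate 5, so r5c5=5.
Step 16. [r4c2∈{1}] r4c2 is down to just 1. So r4c2=1.
Step 17. [r4c5∈{4}] r4c5 has the single candidate 4, so r4c5=4.

Answer: 2 6 3 4 1 5 / 4 5 1 3 2 6 / 3 2 4 5 6 1 / 5 1 6 2 4 3 / 6 3 2 1 5 4 / 1 4 5 6 3 2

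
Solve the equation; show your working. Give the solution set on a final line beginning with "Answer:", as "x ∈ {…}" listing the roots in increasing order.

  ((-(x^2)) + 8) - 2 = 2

Step 1. [((-(x^2)) + 8) - 2 = 2] the outer -2 inverts by adding 2. So sub: (-(x^2)) + 8 = 4.
Step 2. [(-(x^2)) + 8 = 4] the outer +8 inverts by subtracting 8, so sub: -(x^2) = -4.
Step 3. [-(x^2) = -4] LHS negated; negate both sides. So neg: x^2 = 4.
Step 4. [x^2 = 4] √ both sides: 4 ≥ 0 gives two branches, so sqrt: x = 2 or -2.

Answer: x ∈ {-2, 2}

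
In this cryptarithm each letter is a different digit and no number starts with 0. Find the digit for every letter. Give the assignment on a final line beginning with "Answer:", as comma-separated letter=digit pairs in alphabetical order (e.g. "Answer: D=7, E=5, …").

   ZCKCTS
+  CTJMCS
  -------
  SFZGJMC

Step 1. [col 1: S + S ≡ C (mod 10)] no forcing yet in column 1 (carry-in 0); S=1 is free and consistent — try it ⇒ S=1.
Step 2. [col 1: S + S ≡ C (mod 10)] column 1 reads S+S+carry(0)=C with S=1; with digits 1 already taken and all letters distinct, the only value for C is 2. So C=2.
Step 3. [col 2: T + C ≡ M (mod 10)] T=5 is one option consistent with column 2 (T + C ≡ M (mod 10), carry-in 0) — take it. So T=5.
Step 4. [col 2: T + C ≡ M (mod 10)] from column 2 (T=5, C=2, carry-in 0, digits 1,2,5 already taken and all letters distinct): M must equal 7. So M=7.
Step 5. [col 3: C + M ≡ J (mod 10)] column 3 reads C+M+carry(0)=J with C=2, M=7; with digits 1,2,5,7 already taken and all letters distinct, the only value for J is 9 ⇒ J=9.
Step 6. [col 4: K + J ≡ G (mod 10)] column 4 reads K+J+carry(0)=G with J=9; with digits 1,2,5,7,9 already taken and all letters distinct, the only value for K is 4. So K=4.
Step 7. [col 4: K + J ≡ G (mod 10)] column 4: given K=4, J=9, carry-in 0, and digits 1,2,4,5,7,9 already taken and all letters distinct, K+J≡G (mod 10) forces G=3, so G=3.
Step 8. [col 5: C + T ≡ Z (mod 10)] from column 5 (C=2, T=5, carry-in 1, digits 1,2,3,4,5,7,9 already taken and all letters distinct): Z must equal 8. So Z=8.
Step 9. [col 6: Z + C ≡ F (mod 10)] column 6 reads Z+C+carry(0)=F with Z=8, C=2; with digits 1,2,3,4,5,7,8,9 already taken and all letters distinct, the only value for F is 0. So F=0.

Answer: C=2, F=0, G=3, J=9, K=4, M=7, S=1, T=5, Z=8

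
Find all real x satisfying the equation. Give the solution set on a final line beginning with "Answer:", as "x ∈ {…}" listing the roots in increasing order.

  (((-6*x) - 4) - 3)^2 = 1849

Step 1. [(((-6*x) - 4) - 3)^2 = 1849] LHS squared, RHS 1849 ≥ 0: apply √ (±) ⇒ sqrt: ((-6*x) - 4) - 3 = 43 or -43.
Step 2. [((-6*x) - 4) - 3 = 43 or -43] -3 is outermost — add 3 both sides. So sub: (-6*x) - 4 = 46 or -40.
Step 3. [(-6*x) - 4 = 46 or -40] 4 comes off first (add 4). So sub: -6*x = 50 or -36.
Step 4. [-6*x = 50 or -36] LHS = -6·(…); ÷-6 both sides ⇒ div: x = -25/3 or 6.

Answer: x ∈ {-25/3, 6}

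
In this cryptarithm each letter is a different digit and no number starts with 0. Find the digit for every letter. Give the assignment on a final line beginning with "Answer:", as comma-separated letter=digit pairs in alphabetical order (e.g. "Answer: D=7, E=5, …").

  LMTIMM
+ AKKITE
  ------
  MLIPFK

Step 1. [col 1: M + E ≡ K (mod 10)] no forcing yet in column 1 (carry-in 0); M=8 is free and consistent — try it. So M=8.
Step 2. [col 1: M + E ≡ K (mod 10)] K=5 is one option consistent with column 1 (M + E ≡ K (mod 10), carry-in 0) — take it. So K=5.
Step 3. [col 1: M + E ≡ K (mod 10)] from column 1 (M=8, K=5, carry-in 0, digits 5,8 already taken and all letters distinct): E must equal 7 ⇒ E=7.
Step 4. [col 2: M + T ≡ F (mod 10)] column 2 (M + T ≡ F (mod 10), carry-in 1) doesn't pin F yet; pick F=9 and continue ⇒ F=9.
Step 5. [col 2: M + T ≡ F (mod 10)] from column 2 (M=8, F=9, carry-in 1, digits 5,7,8,9 already taken and all letters distinct): T must equal 0. So T=0.
Step 6. [col 3: I + I ≡ P (mod 10)] column 3 (I + I ≡ P (mod 10), carry-in 0) doesn't pin P yet; pick P=2 and continue, so P=2.
Step 7. [col 3: I + I ≡ P (mod 10)] column 3 (I + I ≡ P (mod 10), carry-in 0) doesn't pin I yet; pick I=6 and continue, so I=6.
Step 8. [col 5: M + K ≡ L (mod 10)] in column 5 we have M+K≡L with carry-in 0; given M=8, K=5 and digits 0,2,5,6,7,8,9 already taken and all letters distinct, that pins L to 3 ⇒ L=3.
Step 9. [col 6: L + A ≡ M (mod 10)] column 6 reads L+A+carry(1)=M with L=3, M=8; with digits 0,2,3,5,6,7,8,9 already taken and all letters distinct, the only value for A is 4. So A=4.

Answer: A=4, E=7, F=9, I=6, K=5, L=3, M=8, P=2, T=0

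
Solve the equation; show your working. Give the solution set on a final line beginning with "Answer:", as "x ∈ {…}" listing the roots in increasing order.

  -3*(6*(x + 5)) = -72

Step 1. [-3*(6*(x + 5)) = -72] LHS = -3·(…); ÷-3 both sides ⇒ div: 6*(x + 5) = 24.
Step 2. [6*(x + 5) = 24] 6·(inner) — divide through by 6, so div: x + 5 = 4.
Step 3. [x + 5 = 4] the outer +5 inverts by subtracting 5 ⇒ sub: x = -1.

Answer: x ∈ {-1}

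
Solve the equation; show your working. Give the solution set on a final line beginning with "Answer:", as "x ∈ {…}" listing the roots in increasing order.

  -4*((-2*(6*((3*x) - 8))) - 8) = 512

Step 1. [-4*((-2*(6*((3*x) - 8))) - 8) = 512] divide by the outer -4 ⇒ div: (-2*(6*((3*x) - 8))) - 8 = -128.
Step 2. [(-2*(6*((3*x) - 8))) - 8 = -128] -2 divides every term; factor it out, so factor: (6*((3*x) - 8)) + 4 = 64.
Step 3. [(6*((3*x) - 8)) + 4 = 64] peel the +4: subtract 4 from each side. So sub: 6*((3*x) - 8) = 60.
Step 4. [6*((3*x) - 8) = 60] 6 out front; divide by 6, so div: (3*x) - 8 = 10.
Step 5. [(3*x) - 8 = 10] add 8: x sits inside (… - 8), so sub: 3*x = 18.
Step 6. [3*x = 18] LHS = 3·(…); ÷3 both sides. So div: x = 6.

Answer: x ∈ {6}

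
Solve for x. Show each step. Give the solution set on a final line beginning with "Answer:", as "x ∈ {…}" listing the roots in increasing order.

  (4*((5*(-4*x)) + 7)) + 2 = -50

Step 1. [(4*((5*(-4*x)) + 7)) + 2 = -50] the outer +2 inverts by subtracting 2, so sub: 4*((5*(-4*x)) + 7) = -52.
Step 2. [4*((5*(-4*x)) + 7) = -52] LHS = 4·(…); ÷4 both sides, so div: (5*(-4*x)) + 7 = -13.
Step 3. [(5*(-4*x)) + 7 = -13] +7 is outermost — subtract 7 both sides. So sub: 5*(-4*x) = -20.
Step 4. [5*(-4*x) = -20] LHS = 5·(…); ÷5 both sides. So div: -4*x = -4.
Step 5. [-4*x = -4] LHS = -4·(…); ÷-4 both sides. So div: x = 1.

Answer: x ∈ {1}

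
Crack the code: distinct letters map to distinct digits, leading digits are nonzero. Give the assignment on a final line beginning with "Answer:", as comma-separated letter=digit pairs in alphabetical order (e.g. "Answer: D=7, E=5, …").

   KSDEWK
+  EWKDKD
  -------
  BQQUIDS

Step 1. [B] adding two 6-digit numbers gives at most 6+1 digits, and here it does — B is that final carry and must be 1 ⇒ B=1.
Step 2. [col 1: K + D ≡ S (mod 10)] several values work for D in column 1 (K + D ≡ S (mod 10), carry-in 0); try D=6, so D=6.
Step 3. [col 1: K + D ≡ S (mod 10)] several values work for K in column 1 (K + D ≡ S (mod 10), carry-in 0); try K=8. So K=8.
Step 4. [col 1: K + D ≡ S (mod 10)] column 1: given K=8, D=6, carry-in 0, and digits 1,6,8 already taken and all letters distinct, K+D≡S (mod 10) forces S=4 ⇒ S=4.
Step 5. [col 2: W + K ≡ D (mod 10)] from column 2 (K=8, D=6, carry-in 1, digits 1,4,6,8 already taken and all letters distinct): W must equal 7, so W=7.
Step 6. [col 3: E + D ≡ I (mod 10)] E=3 is one option consistent with column 3 (E + D ≡ I (mod 10), carry-in 1) — take it ⇒ E=3.
Step 7. [col 3: E + D ≡ I (mod 10)] in column 3 we have E+D≡I with carry-in 1; given E=3, D=6 and digits 1,3,4,6,7,8 already taken and all letters distinct, that pins I to 0, so I=0.
Step 8. [col 4: D + K ≡ U (mod 10)] in column 4 we have D+K≡U with carry-in 1; given D=6, K=8 and digits 0,1,3,4,6,7,8 already taken and all letters distinct, that pins U to 5 ⇒ U=5.
Step 9. [col 5: S + W ≡ Q (mod 10)] column 5: given S=4, W=7, carry-in 1, and digits 0,1,3,4,5,6,7,8 already taken and all letters distinct, S+W≡Q (mod 10) forces Q=2. So Q=2.

Answer: B=1, D=6, E=3, I=0, K=8, Q=2, S=4, U=5, W=7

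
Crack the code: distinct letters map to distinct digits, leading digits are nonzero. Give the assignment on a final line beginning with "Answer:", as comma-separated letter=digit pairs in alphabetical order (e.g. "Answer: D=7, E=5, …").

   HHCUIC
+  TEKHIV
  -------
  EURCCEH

Step 1. [E] the sum has 7 digits but both addends have 6; that extra leading digit E is the final carry, namely 1 ⇒ E=1.
Step 2. [col 1: C + V ≡ H (mod 10)] several values work for H in column 1 (C + V ≡ H (mod 10), carry-in 0); try H=3, so H=3.
Step 3. [col 1: C + V ≡ H (mod 10)] C=6 is one option consistent with column 1 (C + V ≡ H (mod 10), carry-in 0) — take it, so C=6.
Step 4. [col 1: C + V ≡ H (mod 10)] in column 1 we have C+V≡H with carry-in 0; given C=6, H=3 and digits 1,3,6 already taken and all letters distinct, that pins V to 7 ⇒ V=7.
Step 5. [col 2: I + I ≡ E (mod 10)] I=5 is one option consistent with column 2 (I + I ≡ E (mod 10), carry-in 1) — take it ⇒ I=5.
Step 6. [col 3: U + H ≡ C (mod 10)] from column 3 (H=3, C=6, carry-in 1, digits 1,3,5,6,7 already taken and all letters distinct): U must equal 2 ⇒ U=2.
Step 7. [col 4: C + K ≡ C (mod 10)] column 4: given C=6, carry-in 0, and digits 1,2,3,5,6,7 already taken and all letters distinct, C+K≡C (mod 10) forces K=0. So K=0.
Step 8. [col 5: H + E ≡ R (mod 10)] in column 5 we have H+E≡R with carry-in 0; given H=3, E=1 and digits 0,1,2,3,5,6,7 already taken and all letters distinct, that pins R to 4 ⇒ R=4.
Step 9. [col 6: H + T ≡ U (mod 10)] column 6 reads H+T+carry(0)=U with H=3, U=2; with digits 0,1,2,3,4,5,6,7 already taken and all letters distinct, the only value for T is 9. So T=9.

Answer: C=6, E=1, H=3, I=5, K=0, R=4, T=9, U=2, V=7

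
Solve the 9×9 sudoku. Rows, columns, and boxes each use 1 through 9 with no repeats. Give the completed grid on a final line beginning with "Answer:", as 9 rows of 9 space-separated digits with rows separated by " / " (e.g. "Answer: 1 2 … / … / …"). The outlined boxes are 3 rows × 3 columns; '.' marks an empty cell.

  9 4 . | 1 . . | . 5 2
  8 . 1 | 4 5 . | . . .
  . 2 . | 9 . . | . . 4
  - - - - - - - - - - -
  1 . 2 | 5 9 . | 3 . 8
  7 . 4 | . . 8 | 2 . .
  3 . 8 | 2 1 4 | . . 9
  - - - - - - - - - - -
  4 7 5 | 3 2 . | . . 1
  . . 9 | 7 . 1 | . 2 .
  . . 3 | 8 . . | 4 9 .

Step 1. [r9c5∈{6}] nothing but 6 survives at r9c5 ⇒ r9c5=6.
Step 2. [r4c2∈{6}] r4c2 is down to just 6, so r4c2=6.
Step 3. [r4c6∈{7}] r4c6's peers cover all but 7. So r4c6=7.
Step 4. [r3c7∈{1,6,7,8}] r3c7 is the only open cell in col 7 admitting 1, so r3c7=1.
Step 5. [r8c9∈{3,5,6}] row 8 places 3 nowhere but r8c9 ⇒ r8c9=3.
Step 6. [r8c7∈{5,6,8}] across row 8, 5 lands solely at r8c7, so r8c7=5.
Step 7. [r5c9∈{5,6}] 5 has one home in col 9: r5c9, so r5c9=5.
Step 8. [r2c9∈{6,7}] in col 9, 6 fits only at r2c9. So r2c9=6.
Step 9. [r5c5∈{3}] r5c5 is down to just 3, so r5c5=3.
Step 10. [r1c6∈{3,6}] in row 1, 3 fits only at r1c6. So r1c6=3.
Step 11. [r3c8∈{3,7,8}] across row 3, 3 lands solely at r3c8. So r3c8=3.
Step 12. [r1c7∈{7,8}] 8 has one home in box 3: r1c7 ⇒ r1c7=8.
Step 13. [r1c3∈{6,7}] 6 has one home in row 1: r1c3. So r1c3=6.
Step 14. [r7c7∈{6}] only 6 remains possible at r7c7 ⇒ r7c7=6.
Step 15. [r6c8∈{6,7}] row 6 places 6 nowhere but r6c8. So r6c8=6.
Step 16. [r2c7∈{7,9}] row 2 places 9 nowhere but r2c7, so r2c7=9.
Step 17. [r3c5∈{7,8}] row 3 places 8 nowhere but r3c5 ⇒ r3c5=8.
Step 18. [r3c1∈{5}] r3c1's peers cover all but 5 ⇒ r3c1=5.
Step 19. [r9c9∈{7}] r9c9 is down to just 7. So r9c9=7.
Step 20. [r2c6∈{2}] r2c6 is down to just 2, so r2c6=2.
Step 21. [r6c7∈{7}] r6c7 is down to just 7. So r6c7=7.
Step 22. [r9c1∈{2}] nothing but 2 survives at r9c1, so r9c1=2.
Step 23. [r8c5∈{4}] r8c5 has the single candidate 4 ⇒ r8c5=4.
Step 24. [r5c8∈{1}] r5c8 is down to just 1, so r5c8=1.
Step 25. [r2c2∈{3}] r2c2 has the single candidate 3. So r2c2=3.
Step 26. [r8c1∈{6}] only 6 remains possible at r8c1 ⇒ r8c1=6.
Step 27. [r3c3∈{7}] r3c3's peers cover all but 7, so r3c3=7.
Step 28. [r3c6∈{6}] r3c6 has the single candidate 6. So r3c6=6.
Step 29. [r8c2∈{8}] r8c2's peers cover all but 8, so r8c2=8.
Step 30. [r1c5∈{7}] nothing but 7 survives at r1c5, so r1c5=7.
Step 31. [r2c8∈{7}] nothing but 7 survives at r2c8, so r2c8=7.
Step 32. [r4c8∈{4}] r4c8 has the single candidate 4 ⇒ r4c8=4.
Step 33. [r5c4∈{6}] r5c4's peers cover all but 6. So r5c4=6.
Step 34. [r9c2∈{1}] r9c2's peers cover all but 1, so r9c2=1.
Step 35. [r7c8∈{8}] r7c8's peers cover all but 8, so r7c8=8.
Step 36. [r9c6∈{5}] nothing but 5 survives at r9c6. So r9c6=5.
Step 37. [r7c6∈{9}] only 9 remains possible at r7c6, so r7c6=9.
Step 38. [r6c2∈{5}] r6c2 has the single candidate 5 ⇒ r6c2=5.
Step 39. [r5c2∈{9}] only 9 remains possible at r5c2 ⇒ r5c2=9.

Answer: 9 4 6 1 7 3 8 5 2 / 8 3 1 4 5 2 9 7 6 / 5 2 7 9 8 6 1 3 4 / 1 6 2 5 9 7 3 4 8 / 7 9 4 6 3 8 2 1 5 / 3 5 8 2 1 4 7 6 9 / 4 7 5 3 2 9 6 8 1 / 6 8 9 7 4 1 5 2 3 / 2 1 3 8 6 5 4 9 7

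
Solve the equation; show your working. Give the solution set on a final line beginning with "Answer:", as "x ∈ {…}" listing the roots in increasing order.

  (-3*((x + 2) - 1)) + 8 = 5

Step 1. [(-3*((x + 2) - 1)) + 8 = 5] +8 is outermost — subtract 8 both sides. So sub: -3*((x + 2) - 1) = -3.
Step 2. [-3*((x + 2) - 1) = -3] -3 out front; divide by -3 ⇒ div: (x + 2) - 1 = 1.
Step 3. [(x + 2) - 1 = 1] 1 comes off first (add 1), so sub: x + 2 = 2.
Step 4. [x + 2 = 2] +2 is outermost — subtract 2 both sides, so sub: x = 0.

Answer: x ∈ {0}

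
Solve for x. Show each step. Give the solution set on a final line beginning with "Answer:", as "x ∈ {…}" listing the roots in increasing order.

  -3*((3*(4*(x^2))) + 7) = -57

Step 1. [-3*((3*(4*(x^2))) + 7) = -57] -3·(inner) — divide through by -3 ⇒ div: (3*(4*(x^2))) + 7 = 19.
Step 2. [(3*(4*(x^2))) + 7 = 19] 7 comes off first (subtract 7) ⇒ sub: 3*(4*(x^2)) = 12.
Step 3. [3*(4*(x^2)) = 12] leading coefficient 3: divide by 3. So div: 4*(x^2) = 4.
Step 4. [4*(x^2) = 4] 4 out front; divide by 4, so div: x^2 = 1.
Step 5. [x^2 = 1] √ both sides: 1 ≥ 0 gives two branches. So sqrt: x = 1 or -1.

Answer: x ∈ {-1, 1}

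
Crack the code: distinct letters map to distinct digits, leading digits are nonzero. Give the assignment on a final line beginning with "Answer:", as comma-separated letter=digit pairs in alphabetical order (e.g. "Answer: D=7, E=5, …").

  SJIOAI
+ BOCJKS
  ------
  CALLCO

Step 1. [col 1: I + S ≡ O (mod 10)] no forcing yet in column 1 (carry-in 0); O=3 is free and consistent — try it. So O=3.
Step 2. [col 1: I + S ≡ O (mod 10)] no forcing yet in column 1 (carry-in 0); S=1 is free and consistent — try it. So S=1.
Step 3. [col 1: I + S ≡ O (mod 10)] in column 1 we have I+S≡O with carry-in 0; given S=1, O=3 and digits 1,3 already taken and all letters distinct, that pins I to 2, so I=2.
Step 4. [col 2: A + K ≡ C (mod 10)] several values work for A in column 2 (A + K ≡ C (mod 10), carry-in 0); try A=7, so A=7.
Step 5. [col 2: A + K ≡ C (mod 10)] no forcing yet in column 2 (carry-in 0); K=9 is free and consistent — try it. So K=9.
Step 6. [col 2: A + K ≡ C (mod 10)] in column 2 we have A+K≡C with carry-in 0; given A=7, K=9 and digits 1,2,3,7,9 already taken and all letters distinct, that pins C to 6, so C=6.
Step 7. [col 3: O + J ≡ L (mod 10)] column 3 (O + J ≡ L (mod 10), carry-in 1) doesn't pin L yet; pick L=8 and continue. So L=8.
Step 8. [col 3: O + J ≡ L (mod 10)] in column 3 we have O+J≡L with carry-in 1; given O=3, L=8 and digits 1,2,3,6,7,8,9 already taken and all letters distinct, that pins J to 4 ⇒ J=4.
Step 9. [col 6: S + B ≡ C (mod 10)] in column 6 we have S+B≡C with carry-in 0; given S=1, C=6 and digits 1,2,3,4,6,7,8,9 already taken and all letters distinct, that pins B to 5, so B=5.

Answer: A=7, B=5, C=6, I=2, J=4, K=9, L=8, O=3, S=1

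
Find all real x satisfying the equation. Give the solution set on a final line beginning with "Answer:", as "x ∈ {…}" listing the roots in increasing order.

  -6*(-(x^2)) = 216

Step 1. [-6*(-(x^2)) = 216] -6 out front; divide by -6. So div: -(x^2) = -36.
Step 2. [-(x^2) = -36] flip signs both sides, so neg: x^2 = 36.
Step 3. [x^2 = 36] 36 ≥ 0, LHS is (·)² — take ±√. So sqrt: x = 6 or -6.

Answer: x ∈ {-6, 6}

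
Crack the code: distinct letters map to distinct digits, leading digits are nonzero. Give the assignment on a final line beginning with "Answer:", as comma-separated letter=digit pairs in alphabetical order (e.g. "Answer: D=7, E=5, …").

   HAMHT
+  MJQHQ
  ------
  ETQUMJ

Step 1. [E] the sum has 6 digits but both addends have 5; that extra leading digit E is the final carry, namely 1, so E=1.
Step 2. [col 1: T + Q ≡ J (mod 10)] column 1 (T + Q ≡ J (mod 10), carry-in 0) doesn't pin T yet; pick T=3 and continue ⇒ T=3.
Step 3. [col 1: T + Q ≡ J (mod 10)] J=5 is one option consistent with column 1 (T + Q ≡ J (mod 10), carry-in 0) — take it ⇒ J=5.
Step 4. [col 1: T + Q ≡ J (mod 10)] column 1: given T=3, J=5, carry-in 0, and digits 1,3,5 already taken and all letters distinct, T+Q≡J (mod 10) forces Q=2 ⇒ Q=2.
Step 5. [col 2: H + H ≡ M (mod 10)] several values work for H in column 2 (H + H ≡ M (mod 10), carry-in 0); try H=4. So H=4.
Step 6. [col 2: H + H ≡ M (mod 10)] column 2 reads H+H+carry(0)=M with H=4; with digits 1,2,3,4,5 already taken and all letters distinct, the only value for M is 8. So M=8.
Step 7. [col 3: M + Q ≡ U (mod 10)] column 3: given M=8, Q=2, carry-in 0, and digits 1,2,3,4,5,8 already taken and all letters distinct, M+Q≡U (mod 10) forces U=0 ⇒ U=0.
Step 8. [col 4: A + J ≡ Q (mod 10)] from column 4 (J=5, Q=2, carry-in 1, digits 0,1,2,3,4,5,8 already taken and all letters distinct): A must equal 6, so A=6.

Answer: A=6, E=1, H=4, J=5, M=8, Q=2, T=3, U=0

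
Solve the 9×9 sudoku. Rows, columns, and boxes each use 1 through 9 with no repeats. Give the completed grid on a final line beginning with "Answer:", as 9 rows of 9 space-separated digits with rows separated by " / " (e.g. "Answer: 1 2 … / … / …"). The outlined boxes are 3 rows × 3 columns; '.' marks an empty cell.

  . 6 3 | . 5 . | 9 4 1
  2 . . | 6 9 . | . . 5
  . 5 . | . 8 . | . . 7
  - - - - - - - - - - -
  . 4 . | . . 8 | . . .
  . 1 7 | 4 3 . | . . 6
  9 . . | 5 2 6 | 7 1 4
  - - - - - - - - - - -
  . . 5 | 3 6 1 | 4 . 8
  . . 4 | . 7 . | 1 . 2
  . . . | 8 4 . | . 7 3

Step 1. [r9c6∈{2,5,9}] 2 has one home in box 8: r9c6 ⇒ r9c6=2.
Step 2. [r1c1∈{7,8}] r1c1 is the only open cell in row 1 admitting 8. So r1c1=8.
Step 3. [r7c8∈{9}] r7c8 has the single candidate 9 ⇒ r7c8=9.
Step 4. [r3c4∈{1,2}] 1 has one home in box 2: r3c4, so r3c4=1.
Step 5. [r9c7∈{5,6}] in row 9, 5 fits only at r9c7. So r9c7=5.
Step 6. [r2c6∈{3,4,7}] row 2 places 4 nowhere but r2c6. So r2c6=4.
Step 7. [r6c2∈{3,8}] r6c2 is the only open cell in row 6 admitting 3, so r6c2=3.
Step 8. [r4c3∈{2,6}] in col 3, 2 fits only at r4c3. So r4c3=2.
Step 9. [r9c3∈{1,6,9}] 6 has one home in col 3: r9c3 ⇒ r9c3=6.
Step 10. [r4c7∈{3}] r4c7 has the single candidate 3 ⇒ r4c7=3.
Step 11. [r8c4∈{9}] r8c4's peers cover all but 9, so r8c4=9.
Step 12. [r2c8∈{3,8}] r2c8 is the only open cell in row 2 admitting 3. So r2c8=3.
Step 13. [r5c8∈{2,5,8}] r5c8 is the only open cell in col 8 admitting 8 ⇒ r5c8=8.
Step 14. [r3c8∈{2,6}] across col 8, 2 lands solely at r3c8, so r3c8=2.
Step 15. [r7c1∈{7}] r7c1 is down to just 7, so r7c1=7.
Step 16. [r5c1∈{5}] nothing but 5 survives at r5c1. So r5c1=5.
Step 17. [r4c4∈{7}] only 7 remains possible at r4c4. So r4c4=7.
Step 18. [r4c8∈{5}] r4c8 is down to just 5. So r4c8=5.
Step 19. [r8c2∈{8}] r8c2's peers cover all but 8. So r8c2=8.
Step 20. [r2c2∈{7}] only 7 remains possible at r2c2, so r2c2=7.
Step 21. [r3c3∈{9}] only 9 remains possible at r3c3, so r3c3=9.
Step 22. [r3c7∈{6}] r3c7's peers cover all but 6 ⇒ r3c7=6.
Step 23. [r3c1∈{4}] r3c1 has the single candidate 4. So r3c1=4.
Step 24. [r1c6∈{7}] r1c6 has the single candidate 7, so r1c6=7.
Step 25. [r8c1∈{3}] r8c1's peers cover all but 3. So r8c1=3.
Step 26. [r4c1∈{6}] r4c1 is down to just 6, so r4c1=6.
Step 27. [r3c6∈{3}] r3c6's peers cover all but 3. So r3c6=3.
Step 28. [r9c1∈{1}] only 1 remains possible at r9c1. So r9c1=1.
Step 29. [r4c5∈{1}] only 1 remains possible at r4c5. So r4c5=1.
Step 30. [r7c2∈{2}] only 2 remains possible at r7c2, so r7c2=2.
Step 31. [r2c3∈{1}] r2c3 has the single candidate 1 ⇒ r2c3=1.
Step 32. [r8c6∈{5}] r8c6 is down to just 5. So r8c6=5.
Step 33. [r9c2∈{9}] r9c2 is down to just 9, so r9c2=9.
Step 34. [r5c6∈{9}] r5c6 has the single candidate 9. So r5c6=9.
Step 35. [r6c3∈{8}] r6c3's peers cover all but 8 ⇒ r6c3=8.
Step 36. [r8c8∈{6}] r8c8's peers cover all but 6 ⇒ r8c8=6.
Step 37. [r2c7∈{8}] r2c7 is down to just 8 ⇒ r2c7=8.
Step 38. [r1c4∈{2}] r1c4's peers cover all but 2, so r1c4=2.
Step 39. [r4c9∈{9}] only 9 remains possible at r4c9 ⇒ r4c9=9.
Step 40. [r5c7∈{2}] only 2 remains possible at r5c7, so r5c7=2.

Answer: 8 6 3 2 5 7 9 4 1 / 2 7 1 6 9 4 8 3 5 / 4 5 9 1 8 3 6 2 7 / 6 4 2 7 1 8 3 5 9 / 5 1 7 4 3 9 2 8 6 / 9 3 8 5 2 6 7 1 4 / 7 2 5 3 6 1 4 9 8 / 3 8 4 9 7 5 1 6 2 / 1 9 6 8 4 2 5 7 3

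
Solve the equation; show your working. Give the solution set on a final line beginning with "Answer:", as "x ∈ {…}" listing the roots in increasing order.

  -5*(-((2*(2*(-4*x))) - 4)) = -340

Step 1. [-5*(-((2*(2*(-4*x))) - 4)) = -340] divide by the outer -5, so div: -((2*(2*(-4*x))) - 4) = 68.
Step 2. [-((2*(2*(-4*x))) - 4) = 68] leading − — multiply by −1 ⇒ neg: (2*(2*(-4*x))) - 4 = -68.
Step 3. [(2*(2*(-4*x))) - 4 = -68] peel the -4: add 4 from each side, so sub: 2*(2*(-4*x)) = -64.
Step 4. [2*(2*(-4*x)) = -64] 2·(inner) — divide through by 2, so div: 2*(-4*x) = -32.
Step 5. [2*(-4*x) = -32] divide by the outer 2. So div: -4*x = -16.
Step 6. [-4*x = -16] -4·(inner) — divide through by -4. So div: x = 4.

Answer: x ∈ {4}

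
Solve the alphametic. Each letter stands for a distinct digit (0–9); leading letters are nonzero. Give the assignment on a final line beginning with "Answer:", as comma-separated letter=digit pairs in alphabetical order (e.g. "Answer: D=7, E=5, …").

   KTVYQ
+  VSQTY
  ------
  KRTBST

Step 1. [K] adding two 5-digit numbers gives at most 5+1 digits, and here it does — K is that final carry and must be 1. So K=1.
Step 2. [col 1: Q + Y ≡ T (mod 10)] Q=5 is one option consistent with column 1 (Q + Y ≡ T (mod 10), carry-in 0) — take it. So Q=5.
Step 3. [col 1: Q + Y ≡ T (mod 10)] several values work for Y in column 1 (Q + Y ≡ T (mod 10), carry-in 0); try Y=2, so Y=2.
Step 4. [col 1: Q + Y ≡ T (mod 10)] column 1 reads Q+Y+carry(0)=T with Q=5, Y=2; with digits 1,2,5 already taken and all letters distinct, the only value for T is 7 ⇒ T=7.
Step 5. [col 2: Y + T ≡ S (mod 10)] column 2: given Y=2, T=7, carry-in 0, and digits 1,2,5,7 already taken and all letters distinct, Y+T≡S (mod 10) forces S=9. So S=9.
Step 6. [col 3: V + Q ≡ B (mod 10)] B=3 is one option consistent with column 3 (V + Q ≡ B (mod 10), carry-in 0) — take it. So B=3.
Step 7. [col 3: V + Q ≡ B (mod 10)] column 3 reads V+Q+carry(0)=B with Q=5, B=3; with digits 1,2,3,5,7,9 already taken and all letters distinct, the only value for V is 8. So V=8.
Step 8. [col 5: K + V ≡ R (mod 10)] column 5 reads K+V+carry(1)=R with K=1, V=8; with digits 1,2,3,5,7,8,9 already taken and all letters distinct, the only value for R is 0 ⇒ R=0.

Answer: B=3, K=1, Q=5, R=0, S=9, T=7, V=8, Y=2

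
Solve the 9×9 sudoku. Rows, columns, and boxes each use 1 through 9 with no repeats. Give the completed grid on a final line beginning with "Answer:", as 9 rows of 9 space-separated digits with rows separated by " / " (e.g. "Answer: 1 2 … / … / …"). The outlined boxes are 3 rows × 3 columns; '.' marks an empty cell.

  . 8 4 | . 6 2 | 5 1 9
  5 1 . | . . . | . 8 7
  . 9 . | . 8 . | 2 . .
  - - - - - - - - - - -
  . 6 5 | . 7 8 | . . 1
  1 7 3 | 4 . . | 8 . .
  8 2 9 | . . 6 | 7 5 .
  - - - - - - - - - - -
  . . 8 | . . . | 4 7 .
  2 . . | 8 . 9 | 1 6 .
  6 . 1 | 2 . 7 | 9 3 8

Step 1. [r5c5∈{2,5,9}] across col 5, 2 lands solely at r5c5, so r5c5=2.
Step 2. [r2c7∈{3,6}] 6 has one home in col 7: r2c7. So r2c7=6.
Step 3. [r3c9∈{3,4}] r3c9 is the only open cell in box 3 admitting 3. So r3c9=3.
Step 4. [r7c4∈{1,3,5,6}] 6 has one home in row 7: r7c4. So r7c4=6.
Step 5. [r3c4∈{1,5,7}] 5 has one home in col 4: r3c4 ⇒ r3c4=5.
Step 6. [r2c5∈{3,4,9}] in col 5, 9 fits only at r2c5. So r2c5=9.
Step 7. [r2c4∈{3}] r2c4 is down to just 3. So r2c4=3.
Step 8. [r7c6∈{1,3,5}] r7c6 is the only open cell in col 6 admitting 3, so r7c6=3.
Step 9. [r7c2∈{5}] only 5 remains possible at r7c2 ⇒ r7c2=5.
Step 10. [r9c2∈{4}] nothing but 4 survives at r9c2, so r9c2=4.
Step 11. [r4c8∈{2,4,9}] row 4 places 2 nowhere but r4c8 ⇒ r4c8=2.
Step 12. [r3c1∈{7}] nothing but 7 survives at r3c1, so r3c1=7.
Step 13. [r7c5∈{1}] r7c5 has the single candidate 1 ⇒ r7c5=1.
Step 14. [r8c5∈{4,5}] row 8 places 4 nowhere but r8c5, so r8c5=4.
Step 15. [r3c6∈{1,4}] r3c6 is the only open cell in row 3 admitting 1, so r3c6=1.
Step 16. [r2c6∈{4}] only 4 remains possible at r2c6. So r2c6=4.
Step 17. [r5c9∈{6}] r5c9 has the single candidate 6. So r5c9=6.
Step 18. [r4c1∈{4}] r4c1's peers cover all but 4 ⇒ r4c1=4.
Step 19. [r5c8∈{9}] only 9 remains possible at r5c8, so r5c8=9.
Step 20. [r8c3∈{7}] r8c3 is down to just 7. So r8c3=7.
Step 21. [r1c4∈{7}] r1c4 has the single candidate 7. So r1c4=7.
Step 22. [r6c5∈{3}] r6c5 has the single candidate 3 ⇒ r6c5=3.
Step 23. [r6c4∈{1}] r6c4 is down to just 1, so r6c4=1.
Step 24. [r5c6∈{5}] only 5 remains possible at r5c6 ⇒ r5c6=5.
Step 25. [r2c3∈{2}] nothing but 2 survives at r2c3. So r2c3=2.
Step 26. [r7c9∈{2}] nothing but 2 survives at r7c9 ⇒ r7c9=2.
Step 27. [r1c1∈{3}] r1c1 is down to just 3, so r1c1=3.
Step 28. [r8c2∈{3}] r8c2's peers cover all but 3 ⇒ r8c2=3.
Step 29. [r3c3∈{6}] nothing but 6 survives at r3c3, so r3c3=6.
Step 30. [r3c8∈{4}] only 4 remains possible at r3c8. So r3c8=4.
Step 31. [r9c5∈{5}] r9c5's peers cover all but 5 ⇒ r9c5=5.
Step 32. [r4c4∈{9}] r4c4 has the single candidate 9 ⇒ r4c4=9.
Step 33. [r7c1∈{9}] nothing but 9 survives at r7c1, so r7c1=9.
Step 34. [r8c9∈{5}] only 5 remains possible at r8c9 ⇒ r8c9=5.
Step 35. [r6c9∈{4}] r6c9's peers cover all but 4, so r6c9=4.
Step 36. [r4c7∈{3}] only 3 remains possible at r4c7 ⇒ r4c7=3.

Answer: 3 8 4 7 6 2 5 1 9 / 5 1 2 3 9 4 6 8 7 / 7 9 6 5 8 1 2 4 3 / 4 6 5 9 7 8 3 2 1 / 1 7 3 4 2 5 8 9 6 / 8 2 9 1 3 6 7 5 4 / 9 5 8 6 1 3 4 7 2 / 2 3 7 8 4 9 1 6 5 / 6 4 1 2 5 7 9 3 8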